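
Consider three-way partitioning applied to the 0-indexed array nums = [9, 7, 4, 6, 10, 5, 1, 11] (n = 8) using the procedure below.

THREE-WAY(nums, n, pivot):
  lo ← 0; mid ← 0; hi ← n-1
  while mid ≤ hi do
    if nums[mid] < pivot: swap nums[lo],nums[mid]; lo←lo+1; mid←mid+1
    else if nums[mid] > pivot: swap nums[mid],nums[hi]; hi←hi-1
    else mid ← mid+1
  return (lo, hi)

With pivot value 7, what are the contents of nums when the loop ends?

[1, 4, 6, 5, 7, 10, 11, 9]

lo=0 mid=0 hi=7
9>7: swap(0,7), hi=6 ⇒ [11, 7, 4, 6, 10, 5, 1, 9]
11>7: swap(0,6), hi=5 ⇒ [1, 7, 4, 6, 10, 5, 11, 9]
1<7: swap(0,0), lo=1 mid=1 ⇒ [1, 7, 4, 6, 10, 5, 11, 9]
7=7: mid=2
4<7: swap(1,2), lo=2 mid=3 ⇒ [1, 4, 7, 6, 10, 5, 11, 9]
6<7: swap(2,3), lo=3 mid=4 ⇒ [1, 4, 6, 7, 10, 5, 11, 9]
10>7: swap(4,5), hi=4 ⇒ [1, 4, 6, 7, 5, 10, 11, 9]
5<7: swap(3,4), lo=4 mid=5 ⇒ [1, 4, 6, 5, 7, 10, 11, 9]
done. lo=4 hi=4; nums=[1, 4, 6, 5, 7, 10, 11, 9]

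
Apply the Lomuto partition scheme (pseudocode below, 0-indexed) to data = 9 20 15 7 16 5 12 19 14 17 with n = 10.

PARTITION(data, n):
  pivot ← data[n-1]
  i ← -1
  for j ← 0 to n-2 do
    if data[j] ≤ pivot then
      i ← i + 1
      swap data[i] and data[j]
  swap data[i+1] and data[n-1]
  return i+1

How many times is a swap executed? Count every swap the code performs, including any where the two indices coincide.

8

pivot = data[9] = 17; i = -1
j=0: data[0]=9 ≤ 17 → i=0, swap data[0],data[0] (no change) → 9 20 15 7 16 5 12 19 14 17
j=1: data[1]=20 > 17 → no swap
j=2: data[2]=15 ≤ 17 → i=1, swap data[1],data[2] → 9 15 20 7 16 5 12 19 14 17
j=3: data[3]=7 ≤ 17 → i=2, swap data[2],data[3] → 9 15 7 20 16 5 12 19 14 17
j=4: data[4]=16 ≤ 17 → i=3, swap data[3],data[4] → 9 15 7 16 20 5 12 19 14 17
j=5: data[5]=5 ≤ 17 → i=4, swap data[4],data[5] → 9 15 7 16 5 20 12 19 14 17
j=6: data[6]=12 ≤ 17 → i=5, swap data[5],data[6] → 9 15 7 16 5 12 20 19 14 17
j=7: data[7]=19 > 17 → no swap
j=8: data[8]=14 ≤ 17 → i=6, swap data[6],data[8] → 9 15 7 16 5 12 14 19 20 17
final swap data[7],data[9] → 9 15 7 16 5 12 14 17 20 19; return 7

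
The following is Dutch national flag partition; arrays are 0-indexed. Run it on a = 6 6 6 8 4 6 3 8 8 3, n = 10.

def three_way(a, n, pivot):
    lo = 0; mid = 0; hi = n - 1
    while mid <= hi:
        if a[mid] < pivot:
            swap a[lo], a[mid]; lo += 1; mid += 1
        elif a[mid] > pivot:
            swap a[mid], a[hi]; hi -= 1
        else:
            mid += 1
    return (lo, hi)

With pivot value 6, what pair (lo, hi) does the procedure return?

(3, 6)

pivot = 6; lo=0, mid=0, hi=9
a[mid]=6=6: mid=1
a[mid]=6=6: mid=2
a[mid]=6=6: mid=3
a[mid]=8>6: swap a[3],a[9]; hi=8 → 6 6 6 3 4 6 3 8 8 8
a[mid]=3<6: swap a[0],a[3]; lo=1,mid=4 → 3 6 6 6 4 6 3 8 8 8
a[mid]=4<6: swap a[1],a[4]; lo=2,mid=5 → 3 4 6 6 6 6 3 8 8 8
a[mid]=6=6: mid=6
a[mid]=3<6: swap a[2],a[6]; lo=3,mid=7 → 3 4 3 6 6 6 6 8 8 8
a[mid]=8>6: swap a[7],a[8]; hi=7 → 3 4 3 6 6 6 6 8 8 8
a[mid]=8>6: swap a[7],a[7]; hi=6 → 3 4 3 6 6 6 6 8 8 8
end: lo=3, hi=6; a = 3 4 3 6 6 6 6 8 8 8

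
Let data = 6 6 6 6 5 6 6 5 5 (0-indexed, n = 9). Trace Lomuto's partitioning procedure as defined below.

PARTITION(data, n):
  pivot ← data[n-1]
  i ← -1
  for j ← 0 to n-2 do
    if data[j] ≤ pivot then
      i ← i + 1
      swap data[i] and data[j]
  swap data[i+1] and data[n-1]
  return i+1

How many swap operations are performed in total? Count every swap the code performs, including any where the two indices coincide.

pivot = data[8] = 5; i = -1
j=0: data[0]=6 > 5 → no swap
j=1: data[1]=6 > 5 → no swap
j=2: data[2]=6 > 5 → no swap
j=3: data[3]=6 > 5 → no swap
j=4: data[4]=5 ≤ 5 → i=0, swap data[0],data[4] → 5 6 6 6 6 6 6 5 5
j=5: data[5]=6 > 5 → no swap
j=6: data[6]=6 > 5 → no swap
j=7: data[7]=5 ≤ 5 → i=1, swap data[1],data[7] → 5 5 6 6 6 6 6 6 5
final swap data[2],data[8] → 5 5 5 6 6 6 6 6 6; return 2

3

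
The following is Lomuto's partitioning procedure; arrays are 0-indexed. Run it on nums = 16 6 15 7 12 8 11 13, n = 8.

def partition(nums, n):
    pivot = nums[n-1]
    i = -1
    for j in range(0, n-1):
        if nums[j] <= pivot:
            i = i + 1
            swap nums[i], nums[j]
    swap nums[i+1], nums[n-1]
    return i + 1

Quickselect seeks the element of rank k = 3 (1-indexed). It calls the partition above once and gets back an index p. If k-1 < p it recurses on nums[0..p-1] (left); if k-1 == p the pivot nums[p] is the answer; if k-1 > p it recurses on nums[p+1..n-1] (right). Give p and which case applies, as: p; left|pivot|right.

5; left

pivot=13, i=-1
j=0: 16>13, skip
j=1: 6≤13, i=0, swap(0,1) ⇒ 6 16 15 7 12 8 11 13
j=2: 15>13, skip
j=3: 7≤13, i=1, swap(1,3) ⇒ 6 7 15 16 12 8 11 13
j=4: 12≤13, i=2, swap(2,4) ⇒ 6 7 12 16 15 8 11 13
j=5: 8≤13, i=3, swap(3,5) ⇒ 6 7 12 8 15 16 11 13
j=6: 11≤13, i=4, swap(4,6) ⇒ 6 7 12 8 11 16 15 13
swap(5,7) ⇒ 6 7 12 8 11 13 15 16; return 5
p = 5; k-1 = 2 < 5 ⇒ left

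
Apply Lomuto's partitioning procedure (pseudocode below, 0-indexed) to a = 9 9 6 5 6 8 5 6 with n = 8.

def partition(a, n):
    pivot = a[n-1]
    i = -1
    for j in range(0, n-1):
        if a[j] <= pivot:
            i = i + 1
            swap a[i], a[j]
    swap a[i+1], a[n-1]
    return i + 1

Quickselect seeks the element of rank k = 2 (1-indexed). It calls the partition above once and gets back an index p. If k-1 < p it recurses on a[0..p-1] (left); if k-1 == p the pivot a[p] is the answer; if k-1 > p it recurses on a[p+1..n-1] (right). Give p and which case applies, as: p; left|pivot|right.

pivot = a[7] = 6; i = -1
j=0: a[0]=9 > 6 → no swap
j=1: a[1]=9 > 6 → no swap
j=2: a[2]=6 ≤ 6 → i=0, swap a[0],a[2] → 6 9 9 5 6 8 5 6
j=3: a[3]=5 ≤ 6 → i=1, swap a[1],a[3] → 6 5 9 9 6 8 5 6
j=4: a[4]=6 ≤ 6 → i=2, swap a[2],a[4] → 6 5 6 9 9 8 5 6
j=5: a[5]=8 > 6 → no swap
j=6: a[6]=5 ≤ 6 → i=3, swap a[3],a[6] → 6 5 6 5 9 8 9 6
final swap a[4],a[7] → 6 5 6 5 6 8 9 9; return 4
p = 4; k-1 = 1 < 4 ⇒ left

4; left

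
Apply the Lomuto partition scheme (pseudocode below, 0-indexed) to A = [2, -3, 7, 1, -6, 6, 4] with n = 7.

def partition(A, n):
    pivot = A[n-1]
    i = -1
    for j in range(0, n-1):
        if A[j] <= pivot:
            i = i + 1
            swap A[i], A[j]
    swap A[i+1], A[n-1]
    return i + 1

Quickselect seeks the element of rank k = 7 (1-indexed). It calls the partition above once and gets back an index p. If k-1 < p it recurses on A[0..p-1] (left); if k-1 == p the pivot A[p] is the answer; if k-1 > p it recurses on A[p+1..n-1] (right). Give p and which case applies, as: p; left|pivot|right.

pivot=4, i=-1
j=0: 2≤4, i=0, swap(0,0) ⇒ [2, -3, 7, 1, -6, 6, 4]
j=1: -3≤4, i=1, swap(1,1) ⇒ [2, -3, 7, 1, -6, 6, 4]
j=2: 7>4, skip
j=3: 1≤4, i=2, swap(2,3) ⇒ [2, -3, 1, 7, -6, 6, 4]
j=4: -6≤4, i=3, swap(3,4) ⇒ [2, -3, 1, -6, 7, 6, 4]
j=5: 6>4, skip
swap(4,6) ⇒ [2, -3, 1, -6, 4, 6, 7]; return 4
p = 4; k-1 = 6 > 4 ⇒ right

4; right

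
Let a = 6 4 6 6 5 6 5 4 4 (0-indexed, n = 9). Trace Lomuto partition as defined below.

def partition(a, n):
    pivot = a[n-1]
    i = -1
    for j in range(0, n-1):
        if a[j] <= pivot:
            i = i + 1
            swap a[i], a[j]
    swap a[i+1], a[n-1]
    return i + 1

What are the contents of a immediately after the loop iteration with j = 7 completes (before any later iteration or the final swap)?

4 4 6 6 5 6 5 6 4

pivot = a[8] = 4; i = -1
j=0: a[0]=6 > 4 → no swap
j=1: a[1]=4 ≤ 4 → i=0, swap a[0],a[1] → 4 6 6 6 5 6 5 4 4
j=2: a[2]=6 > 4 → no swap
j=3: a[3]=6 > 4 → no swap
j=4: a[4]=5 > 4 → no swap
j=5: a[5]=6 > 4 → no swap
j=6: a[6]=5 > 4 → no swap
j=7: a[7]=4 ≤ 4 → i=1, swap a[1],a[7] → 4 4 6 6 5 6 5 6 4
(after j=7) a = 4 4 6 6 5 6 5 6 4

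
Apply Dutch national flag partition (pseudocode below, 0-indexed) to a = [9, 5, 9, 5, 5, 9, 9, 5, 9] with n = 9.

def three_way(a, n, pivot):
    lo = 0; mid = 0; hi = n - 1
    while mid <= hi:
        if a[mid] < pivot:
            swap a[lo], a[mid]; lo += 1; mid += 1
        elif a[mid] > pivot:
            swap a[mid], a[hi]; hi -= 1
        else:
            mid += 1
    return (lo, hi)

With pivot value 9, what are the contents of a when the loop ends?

pivot = 9; lo=0, mid=0, hi=8
a[mid]=9=9: mid=1
a[mid]=5<9: swap a[0],a[1]; lo=1,mid=2 → [5, 9, 9, 5, 5, 9, 9, 5, 9]
a[mid]=9=9: mid=3
a[mid]=5<9: swap a[1],a[3]; lo=2,mid=4 → [5, 5, 9, 9, 5, 9, 9, 5, 9]
a[mid]=5<9: swap a[2],a[4]; lo=3,mid=5 → [5, 5, 5, 9, 9, 9, 9, 5, 9]
a[mid]=9=9: mid=6
a[mid]=9=9: mid=7
a[mid]=5<9: swap a[3],a[7]; lo=4,mid=8 → [5, 5, 5, 5, 9, 9, 9, 9, 9]
a[mid]=9=9: mid=9
end: lo=4, hi=8; a = [5, 5, 5, 5, 9, 9, 9, 9, 9]

[5, 5, 5, 5, 9, 9, 9, 9, 9]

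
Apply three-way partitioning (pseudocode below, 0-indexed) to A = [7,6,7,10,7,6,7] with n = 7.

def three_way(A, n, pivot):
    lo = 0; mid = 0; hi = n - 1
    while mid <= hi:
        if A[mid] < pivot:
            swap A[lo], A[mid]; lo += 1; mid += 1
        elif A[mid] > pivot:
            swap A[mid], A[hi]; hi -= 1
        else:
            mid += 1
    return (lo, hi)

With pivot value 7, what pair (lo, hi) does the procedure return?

lo=0 mid=0 hi=6
7=7: mid=1
6<7: swap(0,1), lo=1 mid=2 ⇒ [6,7,7,10,7,6,7]
7=7: mid=3
10>7: swap(3,6), hi=5 ⇒ [6,7,7,7,7,6,10]
7=7: mid=4
7=7: mid=5
6<7: swap(1,5), lo=2 mid=6 ⇒ [6,6,7,7,7,7,10]
done. lo=2 hi=5; A=[6,6,7,7,7,7,10]

(2, 5)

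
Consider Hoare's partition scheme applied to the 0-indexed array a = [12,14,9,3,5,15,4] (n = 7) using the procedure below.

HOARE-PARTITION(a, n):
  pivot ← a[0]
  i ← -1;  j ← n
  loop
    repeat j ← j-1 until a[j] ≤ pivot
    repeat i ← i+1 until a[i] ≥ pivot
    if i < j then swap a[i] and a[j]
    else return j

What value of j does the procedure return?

3

pivot = a[0] = 12; i = -1, j = 7
j→6 (a[6]=4≤12), i→0 (a[0]=12≥12); i<j, swap → [4,14,9,3,5,15,12]
j→4 (a[4]=5≤12), i→1 (a[1]=14≥12); i<j, swap → [4,5,9,3,14,15,12]
j→3, i→4; i≥j, return j=3. a = [4,5,9,3,14,15,12]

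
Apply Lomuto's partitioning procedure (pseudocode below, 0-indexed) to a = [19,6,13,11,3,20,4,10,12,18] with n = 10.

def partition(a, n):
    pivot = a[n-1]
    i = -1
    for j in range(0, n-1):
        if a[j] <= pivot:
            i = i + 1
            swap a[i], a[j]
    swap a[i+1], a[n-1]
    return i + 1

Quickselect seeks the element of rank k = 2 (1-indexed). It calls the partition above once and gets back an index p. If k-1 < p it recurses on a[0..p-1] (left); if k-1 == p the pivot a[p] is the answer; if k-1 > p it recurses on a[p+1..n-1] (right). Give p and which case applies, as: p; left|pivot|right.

pivot=18, i=-1
j=0: 19>18, skip
j=1: 6≤18, i=0, swap(0,1) ⇒ [6,19,13,11,3,20,4,10,12,18]
j=2: 13≤18, i=1, swap(1,2) ⇒ [6,13,19,11,3,20,4,10,12,18]
j=3: 11≤18, i=2, swap(2,3) ⇒ [6,13,11,19,3,20,4,10,12,18]
j=4: 3≤18, i=3, swap(3,4) ⇒ [6,13,11,3,19,20,4,10,12,18]
j=5: 20>18, skip
j=6: 4≤18, i=4, swap(4,6) ⇒ [6,13,11,3,4,20,19,10,12,18]
j=7: 10≤18, i=5, swap(5,7) ⇒ [6,13,11,3,4,10,19,20,12,18]
j=8: 12≤18, i=6, swap(6,8) ⇒ [6,13,11,3,4,10,12,20,19,18]
swap(7,9) ⇒ [6,13,11,3,4,10,12,18,19,20]; return 7
p = 7; k-1 = 1 < 7 ⇒ left

7; left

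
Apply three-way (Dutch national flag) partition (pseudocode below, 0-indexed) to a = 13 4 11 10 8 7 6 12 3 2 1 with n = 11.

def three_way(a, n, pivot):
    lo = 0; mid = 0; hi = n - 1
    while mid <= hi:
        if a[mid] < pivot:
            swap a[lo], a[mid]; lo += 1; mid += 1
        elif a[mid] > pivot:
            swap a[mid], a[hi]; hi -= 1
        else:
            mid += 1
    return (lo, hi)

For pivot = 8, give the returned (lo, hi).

lo=0 mid=0 hi=10
13>8: swap(0,10), hi=9 ⇒ 1 4 11 10 8 7 6 12 3 2 13
1<8: swap(0,0), lo=1 mid=1 ⇒ 1 4 11 10 8 7 6 12 3 2 13
4<8: swap(1,1), lo=2 mid=2 ⇒ 1 4 11 10 8 7 6 12 3 2 13
11>8: swap(2,9), hi=8 ⇒ 1 4 2 10 8 7 6 12 3 11 13
2<8: swap(2,2), lo=3 mid=3 ⇒ 1 4 2 10 8 7 6 12 3 11 13
10>8: swap(3,8), hi=7 ⇒ 1 4 2 3 8 7 6 12 10 11 13
3<8: swap(3,3), lo=4 mid=4 ⇒ 1 4 2 3 8 7 6 12 10 11 13
8=8: mid=5
7<8: swap(4,5), lo=5 mid=6 ⇒ 1 4 2 3 7 8 6 12 10 11 13
6<8: swap(5,6), lo=6 mid=7 ⇒ 1 4 2 3 7 6 8 12 10 11 13
12>8: swap(7,7), hi=6 ⇒ 1 4 2 3 7 6 8 12 10 11 13
done. lo=6 hi=6; a=1 4 2 3 7 6 8 12 10 11 13

(6, 6)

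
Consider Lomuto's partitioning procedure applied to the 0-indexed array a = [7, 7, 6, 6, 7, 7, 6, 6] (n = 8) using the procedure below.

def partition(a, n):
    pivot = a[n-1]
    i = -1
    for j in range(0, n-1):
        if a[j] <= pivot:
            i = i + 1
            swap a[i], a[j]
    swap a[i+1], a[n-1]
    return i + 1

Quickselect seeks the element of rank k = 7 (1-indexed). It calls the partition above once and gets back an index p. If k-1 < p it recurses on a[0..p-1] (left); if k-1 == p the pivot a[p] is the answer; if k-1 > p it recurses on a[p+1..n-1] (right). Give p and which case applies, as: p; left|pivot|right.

pivot = a[7] = 6; i = -1
j=0: a[0]=7 > 6 → no swap
j=1: a[1]=7 > 6 → no swap
j=2: a[2]=6 ≤ 6 → i=0, swap a[0],a[2] → [6, 7, 7, 6, 7, 7, 6, 6]
j=3: a[3]=6 ≤ 6 → i=1, swap a[1],a[3] → [6, 6, 7, 7, 7, 7, 6, 6]
j=4: a[4]=7 > 6 → no swap
j=5: a[5]=7 > 6 → no swap
j=6: a[6]=6 ≤ 6 → i=2, swap a[2],a[6] → [6, 6, 6, 7, 7, 7, 7, 6]
final swap a[3],a[7] → [6, 6, 6, 6, 7, 7, 7, 7]; return 3
p = 3; k-1 = 6 > 3 ⇒ right

3; right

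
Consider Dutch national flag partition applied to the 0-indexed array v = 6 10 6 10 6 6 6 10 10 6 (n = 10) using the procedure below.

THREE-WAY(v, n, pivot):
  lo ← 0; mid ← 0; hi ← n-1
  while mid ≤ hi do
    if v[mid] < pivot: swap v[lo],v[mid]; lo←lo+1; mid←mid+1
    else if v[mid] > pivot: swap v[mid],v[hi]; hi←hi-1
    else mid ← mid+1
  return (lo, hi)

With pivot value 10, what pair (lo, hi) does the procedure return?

pivot = 10; lo=0, mid=0, hi=9
v[mid]=6<10: swap v[0],v[0]; lo=1,mid=1 → 6 10 6 10 6 6 6 10 10 6
v[mid]=10=10: mid=2
v[mid]=6<10: swap v[1],v[2]; lo=2,mid=3 → 6 6 10 10 6 6 6 10 10 6
v[mid]=10=10: mid=4
v[mid]=6<10: swap v[2],v[4]; lo=3,mid=5 → 6 6 6 10 10 6 6 10 10 6
v[mid]=6<10: swap v[3],v[5]; lo=4,mid=6 → 6 6 6 6 10 10 6 10 10 6
v[mid]=6<10: swap v[4],v[6]; lo=5,mid=7 → 6 6 6 6 6 10 10 10 10 6
v[mid]=10=10: mid=8
v[mid]=10=10: mid=9
v[mid]=6<10: swap v[5],v[9]; lo=6,mid=10 → 6 6 6 6 6 6 10 10 10 10
end: lo=6, hi=9; v = 6 6 6 6 6 6 10 10 10 10

(6, 9)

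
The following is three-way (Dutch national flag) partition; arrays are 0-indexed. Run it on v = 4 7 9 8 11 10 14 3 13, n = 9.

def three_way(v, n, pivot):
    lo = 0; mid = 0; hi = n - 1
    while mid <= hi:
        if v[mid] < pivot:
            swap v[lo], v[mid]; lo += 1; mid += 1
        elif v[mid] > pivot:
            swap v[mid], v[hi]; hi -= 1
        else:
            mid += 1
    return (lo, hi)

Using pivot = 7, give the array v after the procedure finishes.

lo=0 mid=0 hi=8
4<7: swap(0,0), lo=1 mid=1 ⇒ 4 7 9 8 11 10 14 3 13
7=7: mid=2
9>7: swap(2,8), hi=7 ⇒ 4 7 13 8 11 10 14 3 9
13>7: swap(2,7), hi=6 ⇒ 4 7 3 8 11 10 14 13 9
3<7: swap(1,2), lo=2 mid=3 ⇒ 4 3 7 8 11 10 14 13 9
8>7: swap(3,6), hi=5 ⇒ 4 3 7 14 11 10 8 13 9
14>7: swap(3,5), hi=4 ⇒ 4 3 7 10 11 14 8 13 9
10>7: swap(3,4), hi=3 ⇒ 4 3 7 11 10 14 8 13 9
11>7: swap(3,3), hi=2 ⇒ 4 3 7 11 10 14 8 13 9
done. lo=2 hi=2; v=4 3 7 11 10 14 8 13 9

4 3 7 11 10 14 8 13 9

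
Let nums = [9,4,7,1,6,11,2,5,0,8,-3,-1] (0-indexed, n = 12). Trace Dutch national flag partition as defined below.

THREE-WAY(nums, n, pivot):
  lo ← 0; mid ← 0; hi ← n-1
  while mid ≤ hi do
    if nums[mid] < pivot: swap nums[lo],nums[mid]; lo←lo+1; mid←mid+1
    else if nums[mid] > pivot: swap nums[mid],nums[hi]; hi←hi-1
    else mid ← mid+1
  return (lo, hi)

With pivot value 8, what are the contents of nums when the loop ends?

[-1,4,7,1,6,-3,2,5,0,8,11,9]

pivot = 8; lo=0, mid=0, hi=11
nums[mid]=9>8: swap nums[0],nums[11]; hi=10 → [-1,4,7,1,6,11,2,5,0,8,-3,9]
nums[mid]=-1<8: swap nums[0],nums[0]; lo=1,mid=1 → [-1,4,7,1,6,11,2,5,0,8,-3,9]
nums[mid]=4<8: swap nums[1],nums[1]; lo=2,mid=2 → [-1,4,7,1,6,11,2,5,0,8,-3,9]
nums[mid]=7<8: swap nums[2],nums[2]; lo=3,mid=3 → [-1,4,7,1,6,11,2,5,0,8,-3,9]
nums[mid]=1<8: swap nums[3],nums[3]; lo=4,mid=4 → [-1,4,7,1,6,11,2,5,0,8,-3,9]
nums[mid]=6<8: swap nums[4],nums[4]; lo=5,mid=5 → [-1,4,7,1,6,11,2,5,0,8,-3,9]
nums[mid]=11>8: swap nums[5],nums[10]; hi=9 → [-1,4,7,1,6,-3,2,5,0,8,11,9]
nums[mid]=-3<8: swap nums[5],nums[5]; lo=6,mid=6 → [-1,4,7,1,6,-3,2,5,0,8,11,9]
nums[mid]=2<8: swap nums[6],nums[6]; lo=7,mid=7 → [-1,4,7,1,6,-3,2,5,0,8,11,9]
nums[mid]=5<8: swap nums[7],nums[7]; lo=8,mid=8 → [-1,4,7,1,6,-3,2,5,0,8,11,9]
nums[mid]=0<8: swap nums[8],nums[8]; lo=9,mid=9 → [-1,4,7,1,6,-3,2,5,0,8,11,9]
nums[mid]=8=8: mid=10
end: lo=9, hi=9; nums = [-1,4,7,1,6,-3,2,5,0,8,11,9]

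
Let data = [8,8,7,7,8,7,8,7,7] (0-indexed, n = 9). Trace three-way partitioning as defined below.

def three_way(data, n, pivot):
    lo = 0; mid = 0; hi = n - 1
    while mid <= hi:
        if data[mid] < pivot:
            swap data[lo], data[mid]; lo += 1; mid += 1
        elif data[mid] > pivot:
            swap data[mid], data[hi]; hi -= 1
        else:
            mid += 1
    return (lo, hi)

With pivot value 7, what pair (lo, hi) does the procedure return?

(0, 4)

pivot = 7; lo=0, mid=0, hi=8
data[mid]=8>7: swap data[0],data[8]; hi=7 → [7,8,7,7,8,7,8,7,8]
data[mid]=7=7: mid=1
data[mid]=8>7: swap data[1],data[7]; hi=6 → [7,7,7,7,8,7,8,8,8]
data[mid]=7=7: mid=2
data[mid]=7=7: mid=3
data[mid]=7=7: mid=4
data[mid]=8>7: swap data[4],data[6]; hi=5 → [7,7,7,7,8,7,8,8,8]
data[mid]=8>7: swap data[4],data[5]; hi=4 → [7,7,7,7,7,8,8,8,8]
data[mid]=7=7: mid=5
end: lo=0, hi=4; data = [7,7,7,7,7,8,8,8,8]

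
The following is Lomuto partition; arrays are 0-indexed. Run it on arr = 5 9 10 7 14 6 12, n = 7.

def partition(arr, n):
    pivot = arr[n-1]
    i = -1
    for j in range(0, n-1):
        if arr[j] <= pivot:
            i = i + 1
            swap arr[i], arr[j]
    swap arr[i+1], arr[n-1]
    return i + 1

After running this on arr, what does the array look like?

5 9 10 7 6 12 14

pivot = arr[6] = 12; i = -1
j=0: arr[0]=5 ≤ 12 → i=0, swap arr[0],arr[0] (no change) → 5 9 10 7 14 6 12
j=1: arr[1]=9 ≤ 12 → i=1, swap arr[1],arr[1] (no change) → 5 9 10 7 14 6 12
j=2: arr[2]=10 ≤ 12 → i=2, swap arr[2],arr[2] (no change) → 5 9 10 7 14 6 12
j=3: arr[3]=7 ≤ 12 → i=3, swap arr[3],arr[3] (no change) → 5 9 10 7 14 6 12
j=4: arr[4]=14 > 12 → no swap
j=5: arr[5]=6 ≤ 12 → i=4, swap arr[4],arr[5] → 5 9 10 7 6 14 12
final swap arr[5],arr[6] → 5 9 10 7 6 12 14; return 5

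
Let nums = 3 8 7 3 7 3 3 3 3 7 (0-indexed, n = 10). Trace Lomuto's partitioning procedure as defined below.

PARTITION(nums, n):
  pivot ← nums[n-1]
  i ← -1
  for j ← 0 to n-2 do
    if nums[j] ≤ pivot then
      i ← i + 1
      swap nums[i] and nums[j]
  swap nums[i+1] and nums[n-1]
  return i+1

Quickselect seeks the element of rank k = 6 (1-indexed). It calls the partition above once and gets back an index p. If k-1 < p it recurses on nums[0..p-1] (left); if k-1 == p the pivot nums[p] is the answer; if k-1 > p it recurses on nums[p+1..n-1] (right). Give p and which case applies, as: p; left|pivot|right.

pivot=7, i=-1
j=0: 3≤7, i=0, swap(0,0) ⇒ 3 8 7 3 7 3 3 3 3 7
j=1: 8>7, skip
j=2: 7≤7, i=1, swap(1,2) ⇒ 3 7 8 3 7 3 3 3 3 7
j=3: 3≤7, i=2, swap(2,3) ⇒ 3 7 3 8 7 3 3 3 3 7
j=4: 7≤7, i=3, swap(3,4) ⇒ 3 7 3 7 8 3 3 3 3 7
j=5: 3≤7, i=4, swap(4,5) ⇒ 3 7 3 7 3 8 3 3 3 7
j=6: 3≤7, i=5, swap(5,6) ⇒ 3 7 3 7 3 3 8 3 3 7
j=7: 3≤7, i=6, swap(6,7) ⇒ 3 7 3 7 3 3 3 8 3 7
j=8: 3≤7, i=7, swap(7,8) ⇒ 3 7 3 7 3 3 3 3 8 7
swap(8,9) ⇒ 3 7 3 7 3 3 3 3 7 8; return 8
p = 8; k-1 = 5 < 8 ⇒ left

8; left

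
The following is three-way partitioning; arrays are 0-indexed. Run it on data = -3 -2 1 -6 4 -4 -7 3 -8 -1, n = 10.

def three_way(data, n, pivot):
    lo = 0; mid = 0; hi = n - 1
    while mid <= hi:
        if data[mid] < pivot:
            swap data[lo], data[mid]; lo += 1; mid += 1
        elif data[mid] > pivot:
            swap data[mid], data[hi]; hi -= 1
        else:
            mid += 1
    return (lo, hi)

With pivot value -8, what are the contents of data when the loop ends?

pivot = -8; lo=0, mid=0, hi=9
data[mid]=-3>-8: swap data[0],data[9]; hi=8 → -1 -2 1 -6 4 -4 -7 3 -8 -3
data[mid]=-1>-8: swap data[0],data[8]; hi=7 → -8 -2 1 -6 4 -4 -7 3 -1 -3
data[mid]=-8=-8: mid=1
data[mid]=-2>-8: swap data[1],data[7]; hi=6 → -8 3 1 -6 4 -4 -7 -2 -1 -3
data[mid]=3>-8: swap data[1],data[6]; hi=5 → -8 -7 1 -6 4 -4 3 -2 -1 -3
data[mid]=-7>-8: swap data[1],data[5]; hi=4 → -8 -4 1 -6 4 -7 3 -2 -1 -3
data[mid]=-4>-8: swap data[1],data[4]; hi=3 → -8 4 1 -6 -4 -7 3 -2 -1 -3
data[mid]=4>-8: swap data[1],data[3]; hi=2 → -8 -6 1 4 -4 -7 3 -2 -1 -3
data[mid]=-6>-8: swap data[1],data[2]; hi=1 → -8 1 -6 4 -4 -7 3 -2 -1 -3
data[mid]=1>-8: swap data[1],data[1]; hi=0 → -8 1 -6 4 -4 -7 3 -2 -1 -3
end: lo=0, hi=0; data = -8 1 -6 4 -4 -7 3 -2 -1 -3

-8 1 -6 4 -4 -7 3 -2 -1 -3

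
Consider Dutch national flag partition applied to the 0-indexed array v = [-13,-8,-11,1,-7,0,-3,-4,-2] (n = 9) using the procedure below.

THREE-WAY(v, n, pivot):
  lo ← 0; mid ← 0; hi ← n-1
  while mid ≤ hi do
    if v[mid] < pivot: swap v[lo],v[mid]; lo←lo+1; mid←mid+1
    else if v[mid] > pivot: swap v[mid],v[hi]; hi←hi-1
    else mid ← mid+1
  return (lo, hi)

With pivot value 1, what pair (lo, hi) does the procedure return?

pivot = 1; lo=0, mid=0, hi=8
v[mid]=-13<1: swap v[0],v[0]; lo=1,mid=1 → [-13,-8,-11,1,-7,0,-3,-4,-2]
v[mid]=-8<1: swap v[1],v[1]; lo=2,mid=2 → [-13,-8,-11,1,-7,0,-3,-4,-2]
v[mid]=-11<1: swap v[2],v[2]; lo=3,mid=3 → [-13,-8,-11,1,-7,0,-3,-4,-2]
v[mid]=1=1: mid=4
v[mid]=-7<1: swap v[3],v[4]; lo=4,mid=5 → [-13,-8,-11,-7,1,0,-3,-4,-2]
v[mid]=0<1: swap v[4],v[5]; lo=5,mid=6 → [-13,-8,-11,-7,0,1,-3,-4,-2]
v[mid]=-3<1: swap v[5],v[6]; lo=6,mid=7 → [-13,-8,-11,-7,0,-3,1,-4,-2]
v[mid]=-4<1: swap v[6],v[7]; lo=7,mid=8 → [-13,-8,-11,-7,0,-3,-4,1,-2]
v[mid]=-2<1: swap v[7],v[8]; lo=8,mid=9 → [-13,-8,-11,-7,0,-3,-4,-2,1]
end: lo=8, hi=8; v = [-13,-8,-11,-7,0,-3,-4,-2,1]

(8, 8)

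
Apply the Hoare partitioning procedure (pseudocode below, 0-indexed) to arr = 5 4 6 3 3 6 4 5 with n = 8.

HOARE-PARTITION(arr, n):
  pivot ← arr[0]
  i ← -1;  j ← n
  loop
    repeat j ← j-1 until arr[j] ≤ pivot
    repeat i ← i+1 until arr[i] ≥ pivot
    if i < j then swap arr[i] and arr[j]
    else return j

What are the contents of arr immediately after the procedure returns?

5 4 4 3 3 6 6 5

pivot = arr[0] = 5; i = -1, j = 8
j→7 (arr[7]=5≤5), i→0 (arr[0]=5≥5); i<j, swap → 5 4 6 3 3 6 4 5
j→6 (arr[6]=4≤5), i→2 (arr[2]=6≥5); i<j, swap → 5 4 4 3 3 6 6 5
j→4, i→5; i≥j, return j=4. arr = 5 4 4 3 3 6 6 5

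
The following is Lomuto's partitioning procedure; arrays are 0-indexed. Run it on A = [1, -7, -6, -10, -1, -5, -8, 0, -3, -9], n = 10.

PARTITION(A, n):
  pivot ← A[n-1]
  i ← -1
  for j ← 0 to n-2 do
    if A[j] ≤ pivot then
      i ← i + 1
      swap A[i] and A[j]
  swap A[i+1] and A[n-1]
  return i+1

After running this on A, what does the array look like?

[-10, -9, -6, 1, -1, -5, -8, 0, -3, -7]

pivot = A[9] = -9; i = -1
j=0: A[0]=1 > -9 → no swap
j=1: A[1]=-7 > -9 → no swap
j=2: A[2]=-6 > -9 → no swap
j=3: A[3]=-10 ≤ -9 → i=0, swap A[0],A[3] → [-10, -7, -6, 1, -1, -5, -8, 0, -3, -9]
j=4: A[4]=-1 > -9 → no swap
j=5: A[5]=-5 > -9 → no swap
j=6: A[6]=-8 > -9 → no swap
j=7: A[7]=0 > -9 → no swap
j=8: A[8]=-3 > -9 → no swap
final swap A[1],A[9] → [-10, -9, -6, 1, -1, -5, -8, 0, -3, -7]; return 1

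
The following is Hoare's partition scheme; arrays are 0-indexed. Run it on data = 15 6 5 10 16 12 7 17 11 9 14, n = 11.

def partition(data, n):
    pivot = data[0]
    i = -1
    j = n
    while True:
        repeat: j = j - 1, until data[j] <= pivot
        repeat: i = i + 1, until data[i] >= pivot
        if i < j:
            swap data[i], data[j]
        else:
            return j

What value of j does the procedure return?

7

pivot = data[0] = 15; i = -1, j = 11
j→10 (data[10]=14≤15), i→0 (data[0]=15≥15); i<j, swap → 14 6 5 10 16 12 7 17 11 9 15
j→9 (data[9]=9≤15), i→4 (data[4]=16≥15); i<j, swap → 14 6 5 10 9 12 7 17 11 16 15
j→8 (data[8]=11≤15), i→7 (data[7]=17≥15); i<j, swap → 14 6 5 10 9 12 7 11 17 16 15
j→7, i→8; i≥j, return j=7. data = 14 6 5 10 9 12 7 11 17 16 15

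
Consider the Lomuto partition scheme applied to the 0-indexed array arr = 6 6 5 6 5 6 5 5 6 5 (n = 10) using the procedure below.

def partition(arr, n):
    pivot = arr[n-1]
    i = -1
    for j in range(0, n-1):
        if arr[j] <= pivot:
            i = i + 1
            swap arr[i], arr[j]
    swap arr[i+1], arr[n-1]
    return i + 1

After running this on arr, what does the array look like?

pivot = arr[9] = 5; i = -1
j=0: arr[0]=6 > 5 → no swap
j=1: arr[1]=6 > 5 → no swap
j=2: arr[2]=5 ≤ 5 → i=0, swap arr[0],arr[2] → 5 6 6 6 5 6 5 5 6 5
j=3: arr[3]=6 > 5 → no swap
j=4: arr[4]=5 ≤ 5 → i=1, swap arr[1],arr[4] → 5 5 6 6 6 6 5 5 6 5
j=5: arr[5]=6 > 5 → no swap
j=6: arr[6]=5 ≤ 5 → i=2, swap arr[2],arr[6] → 5 5 5 6 6 6 6 5 6 5
j=7: arr[7]=5 ≤ 5 → i=3, swap arr[3],arr[7] → 5 5 5 5 6 6 6 6 6 5
j=8: arr[8]=6 > 5 → no swap
final swap arr[4],arr[9] → 5 5 5 5 5 6 6 6 6 6; return 4

5 5 5 5 5 6 6 6 6 6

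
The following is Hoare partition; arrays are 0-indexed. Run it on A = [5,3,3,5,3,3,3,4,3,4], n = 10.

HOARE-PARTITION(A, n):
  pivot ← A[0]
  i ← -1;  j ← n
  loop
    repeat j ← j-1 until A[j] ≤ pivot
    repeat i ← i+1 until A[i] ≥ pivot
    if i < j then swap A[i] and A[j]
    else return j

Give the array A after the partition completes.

pivot = A[0] = 5; i = -1, j = 10
j→9 (A[9]=4≤5), i→0 (A[0]=5≥5); i<j, swap → [4,3,3,5,3,3,3,4,3,5]
j→8 (A[8]=3≤5), i→3 (A[3]=5≥5); i<j, swap → [4,3,3,3,3,3,3,4,5,5]
j→7, i→8; i≥j, return j=7. A = [4,3,3,3,3,3,3,4,5,5]

[4,3,3,3,3,3,3,4,5,5]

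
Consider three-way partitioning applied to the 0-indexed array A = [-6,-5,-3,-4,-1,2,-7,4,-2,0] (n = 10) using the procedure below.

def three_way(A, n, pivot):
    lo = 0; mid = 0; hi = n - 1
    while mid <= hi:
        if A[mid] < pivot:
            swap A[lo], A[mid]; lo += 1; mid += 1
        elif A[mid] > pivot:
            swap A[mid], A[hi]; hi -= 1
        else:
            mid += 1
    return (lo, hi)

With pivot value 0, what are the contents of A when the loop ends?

pivot = 0; lo=0, mid=0, hi=9
A[mid]=-6<0: swap A[0],A[0]; lo=1,mid=1 → [-6,-5,-3,-4,-1,2,-7,4,-2,0]
A[mid]=-5<0: swap A[1],A[1]; lo=2,mid=2 → [-6,-5,-3,-4,-1,2,-7,4,-2,0]
A[mid]=-3<0: swap A[2],A[2]; lo=3,mid=3 → [-6,-5,-3,-4,-1,2,-7,4,-2,0]
A[mid]=-4<0: swap A[3],A[3]; lo=4,mid=4 → [-6,-5,-3,-4,-1,2,-7,4,-2,0]
A[mid]=-1<0: swap A[4],A[4]; lo=5,mid=5 → [-6,-5,-3,-4,-1,2,-7,4,-2,0]
A[mid]=2>0: swap A[5],A[9]; hi=8 → [-6,-5,-3,-4,-1,0,-7,4,-2,2]
A[mid]=0=0: mid=6
A[mid]=-7<0: swap A[5],A[6]; lo=6,mid=7 → [-6,-5,-3,-4,-1,-7,0,4,-2,2]
A[mid]=4>0: swap A[7],A[8]; hi=7 → [-6,-5,-3,-4,-1,-7,0,-2,4,2]
A[mid]=-2<0: swap A[6],A[7]; lo=7,mid=8 → [-6,-5,-3,-4,-1,-7,-2,0,4,2]
end: lo=7, hi=7; A = [-6,-5,-3,-4,-1,-7,-2,0,4,2]

[-6,-5,-3,-4,-1,-7,-2,0,4,2]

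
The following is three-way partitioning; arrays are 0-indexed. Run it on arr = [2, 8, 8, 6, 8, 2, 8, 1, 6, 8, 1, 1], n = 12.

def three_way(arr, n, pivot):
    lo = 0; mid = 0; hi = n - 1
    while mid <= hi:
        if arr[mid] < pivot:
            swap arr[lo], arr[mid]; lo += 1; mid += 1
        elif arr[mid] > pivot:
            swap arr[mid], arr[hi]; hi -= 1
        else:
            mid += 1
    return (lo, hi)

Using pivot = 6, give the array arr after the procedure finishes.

pivot = 6; lo=0, mid=0, hi=11
arr[mid]=2<6: swap arr[0],arr[0]; lo=1,mid=1 → [2, 8, 8, 6, 8, 2, 8, 1, 6, 8, 1, 1]
arr[mid]=8>6: swap arr[1],arr[11]; hi=10 → [2, 1, 8, 6, 8, 2, 8, 1, 6, 8, 1, 8]
arr[mid]=1<6: swap arr[1],arr[1]; lo=2,mid=2 → [2, 1, 8, 6, 8, 2, 8, 1, 6, 8, 1, 8]
arr[mid]=8>6: swap arr[2],arr[10]; hi=9 → [2, 1, 1, 6, 8, 2, 8, 1, 6, 8, 8, 8]
arr[mid]=1<6: swap arr[2],arr[2]; lo=3,mid=3 → [2, 1, 1, 6, 8, 2, 8, 1, 6, 8, 8, 8]
arr[mid]=6=6: mid=4
arr[mid]=8>6: swap arr[4],arr[9]; hi=8 → [2, 1, 1, 6, 8, 2, 8, 1, 6, 8, 8, 8]
arr[mid]=8>6: swap arr[4],arr[8]; hi=7 → [2, 1, 1, 6, 6, 2, 8, 1, 8, 8, 8, 8]
arr[mid]=6=6: mid=5
arr[mid]=2<6: swap arr[3],arr[5]; lo=4,mid=6 → [2, 1, 1, 2, 6, 6, 8, 1, 8, 8, 8, 8]
arr[mid]=8>6: swap arr[6],arr[7]; hi=6 → [2, 1, 1, 2, 6, 6, 1, 8, 8, 8, 8, 8]
arr[mid]=1<6: swap arr[4],arr[6]; lo=5,mid=7 → [2, 1, 1, 2, 1, 6, 6, 8, 8, 8, 8, 8]
end: lo=5, hi=6; arr = [2, 1, 1, 2, 1, 6, 6, 8, 8, 8, 8, 8]

[2, 1, 1, 2, 1, 6, 6, 8, 8, 8, 8, 8]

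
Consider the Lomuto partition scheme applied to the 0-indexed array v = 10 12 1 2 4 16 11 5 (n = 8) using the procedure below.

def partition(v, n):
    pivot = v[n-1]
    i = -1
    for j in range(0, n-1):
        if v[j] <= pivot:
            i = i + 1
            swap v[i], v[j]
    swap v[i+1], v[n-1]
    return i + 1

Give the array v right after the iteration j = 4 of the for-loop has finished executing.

1 2 4 12 10 16 11 5

pivot=5, i=-1
j=0: 10>5, skip
j=1: 12>5, skip
j=2: 1≤5, i=0, swap(0,2) ⇒ 1 12 10 2 4 16 11 5
j=3: 2≤5, i=1, swap(1,3) ⇒ 1 2 10 12 4 16 11 5
j=4: 4≤5, i=2, swap(2,4) ⇒ 1 2 4 12 10 16 11 5
(after j=4) v = 1 2 4 12 10 16 11 5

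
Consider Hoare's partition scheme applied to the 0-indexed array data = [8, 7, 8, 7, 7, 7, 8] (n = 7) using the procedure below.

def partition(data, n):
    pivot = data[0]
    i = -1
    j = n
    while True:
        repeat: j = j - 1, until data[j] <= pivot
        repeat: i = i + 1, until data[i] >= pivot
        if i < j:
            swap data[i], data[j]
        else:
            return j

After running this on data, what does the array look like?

[8, 7, 7, 7, 7, 8, 8]

pivot=8
j stops at 6 (8), i stops at 0 (8); swap ⇒ [8, 7, 8, 7, 7, 7, 8]
j stops at 5 (7), i stops at 2 (8); swap ⇒ [8, 7, 7, 7, 7, 8, 8]
j stops at 4, i stops at 5; i≥j ⇒ return 4. data=[8, 7, 7, 7, 7, 8, 8]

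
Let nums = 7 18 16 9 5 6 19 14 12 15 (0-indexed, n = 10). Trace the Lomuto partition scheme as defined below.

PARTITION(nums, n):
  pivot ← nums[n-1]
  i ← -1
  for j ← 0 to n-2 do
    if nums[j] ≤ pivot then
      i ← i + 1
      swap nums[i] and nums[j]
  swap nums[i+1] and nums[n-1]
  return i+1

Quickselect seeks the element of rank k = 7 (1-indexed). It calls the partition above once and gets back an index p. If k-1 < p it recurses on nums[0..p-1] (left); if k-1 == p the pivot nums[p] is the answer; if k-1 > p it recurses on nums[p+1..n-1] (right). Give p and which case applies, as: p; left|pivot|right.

6; pivot

pivot=15, i=-1
j=0: 7≤15, i=0, swap(0,0) ⇒ 7 18 16 9 5 6 19 14 12 15
j=1: 18>15, skip
j=2: 16>15, skip
j=3: 9≤15, i=1, swap(1,3) ⇒ 7 9 16 18 5 6 19 14 12 15
j=4: 5≤15, i=2, swap(2,4) ⇒ 7 9 5 18 16 6 19 14 12 15
j=5: 6≤15, i=3, swap(3,5) ⇒ 7 9 5 6 16 18 19 14 12 15
j=6: 19>15, skip
j=7: 14≤15, i=4, swap(4,7) ⇒ 7 9 5 6 14 18 19 16 12 15
j=8: 12≤15, i=5, swap(5,8) ⇒ 7 9 5 6 14 12 19 16 18 15
swap(6,9) ⇒ 7 9 5 6 14 12 15 16 18 19; return 6
p = 6; k-1 = 6 == 6 ⇒ pivot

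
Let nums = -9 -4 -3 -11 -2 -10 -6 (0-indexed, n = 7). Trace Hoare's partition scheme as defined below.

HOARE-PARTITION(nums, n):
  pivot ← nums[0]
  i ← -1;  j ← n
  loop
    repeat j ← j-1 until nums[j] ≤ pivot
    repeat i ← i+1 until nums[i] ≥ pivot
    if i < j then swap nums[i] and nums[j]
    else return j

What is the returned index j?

1

pivot = nums[0] = -9; i = -1, j = 7
j→5 (nums[5]=-10≤-9), i→0 (nums[0]=-9≥-9); i<j, swap → -10 -4 -3 -11 -2 -9 -6
j→3 (nums[3]=-11≤-9), i→1 (nums[1]=-4≥-9); i<j, swap → -10 -11 -3 -4 -2 -9 -6
j→1, i→2; i≥j, return j=1. nums = -10 -11 -3 -4 -2 -9 -6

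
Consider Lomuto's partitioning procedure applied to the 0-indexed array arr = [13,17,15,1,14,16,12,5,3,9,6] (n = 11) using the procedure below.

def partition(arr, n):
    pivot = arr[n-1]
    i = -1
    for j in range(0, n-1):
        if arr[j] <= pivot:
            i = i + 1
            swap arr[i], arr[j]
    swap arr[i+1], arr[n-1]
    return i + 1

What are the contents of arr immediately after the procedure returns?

[1,5,3,6,14,16,12,17,15,9,13]

pivot=6, i=-1
j=0: 13>6, skip
j=1: 17>6, skip
j=2: 15>6, skip
j=3: 1≤6, i=0, swap(0,3) ⇒ [1,17,15,13,14,16,12,5,3,9,6]
j=4: 14>6, skip
j=5: 16>6, skip
j=6: 12>6, skip
j=7: 5≤6, i=1, swap(1,7) ⇒ [1,5,15,13,14,16,12,17,3,9,6]
j=8: 3≤6, i=2, swap(2,8) ⇒ [1,5,3,13,14,16,12,17,15,9,6]
j=9: 9>6, skip
swap(3,10) ⇒ [1,5,3,6,14,16,12,17,15,9,13]; return 3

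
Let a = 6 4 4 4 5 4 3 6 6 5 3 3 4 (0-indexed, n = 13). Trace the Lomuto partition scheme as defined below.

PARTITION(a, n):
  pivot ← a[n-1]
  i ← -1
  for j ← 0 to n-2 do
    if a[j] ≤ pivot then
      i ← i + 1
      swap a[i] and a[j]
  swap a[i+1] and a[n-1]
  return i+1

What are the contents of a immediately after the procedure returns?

pivot = a[12] = 4; i = -1
j=0: a[0]=6 > 4 → no swap
j=1: a[1]=4 ≤ 4 → i=0, swap a[0],a[1] → 4 6 4 4 5 4 3 6 6 5 3 3 4
j=2: a[2]=4 ≤ 4 → i=1, swap a[1],a[2] → 4 4 6 4 5 4 3 6 6 5 3 3 4
j=3: a[3]=4 ≤ 4 → i=2, swap a[2],a[3] → 4 4 4 6 5 4 3 6 6 5 3 3 4
j=4: a[4]=5 > 4 → no swap
j=5: a[5]=4 ≤ 4 → i=3, swap a[3],a[5] → 4 4 4 4 5 6 3 6 6 5 3 3 4
j=6: a[6]=3 ≤ 4 → i=4, swap a[4],a[6] → 4 4 4 4 3 6 5 6 6 5 3 3 4
j=7: a[7]=6 > 4 → no swap
j=8: a[8]=6 > 4 → no swap
j=9: a[9]=5 > 4 → no swap
j=10: a[10]=3 ≤ 4 → i=5, swap a[5],a[10] → 4 4 4 4 3 3 5 6 6 5 6 3 4
j=11: a[11]=3 ≤ 4 → i=6, swap a[6],a[11] → 4 4 4 4 3 3 3 6 6 5 6 5 4
final swap a[7],a[12] → 4 4 4 4 3 3 3 4 6 5 6 5 6; return 7

4 4 4 4 3 3 3 4 6 5 6 5 6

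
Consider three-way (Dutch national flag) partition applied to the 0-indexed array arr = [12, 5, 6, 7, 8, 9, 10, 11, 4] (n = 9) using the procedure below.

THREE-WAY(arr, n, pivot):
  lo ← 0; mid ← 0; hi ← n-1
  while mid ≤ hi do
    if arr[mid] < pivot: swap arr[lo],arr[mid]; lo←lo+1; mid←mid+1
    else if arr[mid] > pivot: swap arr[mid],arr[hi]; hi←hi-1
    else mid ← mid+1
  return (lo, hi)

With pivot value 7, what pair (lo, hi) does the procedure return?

lo=0 mid=0 hi=8
12>7: swap(0,8), hi=7 ⇒ [4, 5, 6, 7, 8, 9, 10, 11, 12]
4<7: swap(0,0), lo=1 mid=1 ⇒ [4, 5, 6, 7, 8, 9, 10, 11, 12]
5<7: swap(1,1), lo=2 mid=2 ⇒ [4, 5, 6, 7, 8, 9, 10, 11, 12]
6<7: swap(2,2), lo=3 mid=3 ⇒ [4, 5, 6, 7, 8, 9, 10, 11, 12]
7=7: mid=4
8>7: swap(4,7), hi=6 ⇒ [4, 5, 6, 7, 11, 9, 10, 8, 12]
11>7: swap(4,6), hi=5 ⇒ [4, 5, 6, 7, 10, 9, 11, 8, 12]
10>7: swap(4,5), hi=4 ⇒ [4, 5, 6, 7, 9, 10, 11, 8, 12]
9>7: swap(4,4), hi=3 ⇒ [4, 5, 6, 7, 9, 10, 11, 8, 12]
done. lo=3 hi=3; arr=[4, 5, 6, 7, 9, 10, 11, 8, 12]

(3, 3)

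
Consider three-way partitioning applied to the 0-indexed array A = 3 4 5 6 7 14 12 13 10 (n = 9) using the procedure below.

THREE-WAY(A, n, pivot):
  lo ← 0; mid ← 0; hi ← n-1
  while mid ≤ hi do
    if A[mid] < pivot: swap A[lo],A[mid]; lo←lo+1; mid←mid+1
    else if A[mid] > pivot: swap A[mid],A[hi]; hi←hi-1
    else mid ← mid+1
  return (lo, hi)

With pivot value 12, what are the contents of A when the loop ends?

pivot = 12; lo=0, mid=0, hi=8
A[mid]=3<12: swap A[0],A[0]; lo=1,mid=1 → 3 4 5 6 7 14 12 13 10
A[mid]=4<12: swap A[1],A[1]; lo=2,mid=2 → 3 4 5 6 7 14 12 13 10
A[mid]=5<12: swap A[2],A[2]; lo=3,mid=3 → 3 4 5 6 7 14 12 13 10
A[mid]=6<12: swap A[3],A[3]; lo=4,mid=4 → 3 4 5 6 7 14 12 13 10
A[mid]=7<12: swap A[4],A[4]; lo=5,mid=5 → 3 4 5 6 7 14 12 13 10
A[mid]=14>12: swap A[5],A[8]; hi=7 → 3 4 5 6 7 10 12 13 14
A[mid]=10<12: swap A[5],A[5]; lo=6,mid=6 → 3 4 5 6 7 10 12 13 14
A[mid]=12=12: mid=7
A[mid]=13>12: swap A[7],A[7]; hi=6 → 3 4 5 6 7 10 12 13 14
end: lo=6, hi=6; A = 3 4 5 6 7 10 12 13 14

3 4 5 6 7 10 12 13 14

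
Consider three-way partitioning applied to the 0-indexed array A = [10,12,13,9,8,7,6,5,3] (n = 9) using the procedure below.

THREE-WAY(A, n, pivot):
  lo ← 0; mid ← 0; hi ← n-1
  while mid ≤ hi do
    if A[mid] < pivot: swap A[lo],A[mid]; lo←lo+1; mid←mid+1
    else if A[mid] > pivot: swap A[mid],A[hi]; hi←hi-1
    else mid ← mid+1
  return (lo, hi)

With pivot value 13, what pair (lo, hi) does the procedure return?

(8, 8)

lo=0 mid=0 hi=8
10<13: swap(0,0), lo=1 mid=1 ⇒ [10,12,13,9,8,7,6,5,3]
12<13: swap(1,1), lo=2 mid=2 ⇒ [10,12,13,9,8,7,6,5,3]
13=13: mid=3
9<13: swap(2,3), lo=3 mid=4 ⇒ [10,12,9,13,8,7,6,5,3]
8<13: swap(3,4), lo=4 mid=5 ⇒ [10,12,9,8,13,7,6,5,3]
7<13: swap(4,5), lo=5 mid=6 ⇒ [10,12,9,8,7,13,6,5,3]
6<13: swap(5,6), lo=6 mid=7 ⇒ [10,12,9,8,7,6,13,5,3]
5<13: swap(6,7), lo=7 mid=8 ⇒ [10,12,9,8,7,6,5,13,3]
3<13: swap(7,8), lo=8 mid=9 ⇒ [10,12,9,8,7,6,5,3,13]
done. lo=8 hi=8; A=[10,12,9,8,7,6,5,3,13]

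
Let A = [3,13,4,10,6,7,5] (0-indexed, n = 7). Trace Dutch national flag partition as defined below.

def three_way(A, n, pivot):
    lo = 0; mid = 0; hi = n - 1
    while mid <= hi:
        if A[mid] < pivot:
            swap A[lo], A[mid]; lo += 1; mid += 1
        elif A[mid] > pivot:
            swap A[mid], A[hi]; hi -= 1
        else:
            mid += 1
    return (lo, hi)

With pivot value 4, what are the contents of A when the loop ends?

[3,4,10,6,7,5,13]

pivot = 4; lo=0, mid=0, hi=6
A[mid]=3<4: swap A[0],A[0]; lo=1,mid=1 → [3,13,4,10,6,7,5]
A[mid]=13>4: swap A[1],A[6]; hi=5 → [3,5,4,10,6,7,13]
A[mid]=5>4: swap A[1],A[5]; hi=4 → [3,7,4,10,6,5,13]
A[mid]=7>4: swap A[1],A[4]; hi=3 → [3,6,4,10,7,5,13]
A[mid]=6>4: swap A[1],A[3]; hi=2 → [3,10,4,6,7,5,13]
A[mid]=10>4: swap A[1],A[2]; hi=1 → [3,4,10,6,7,5,13]
A[mid]=4=4: mid=2
end: lo=1, hi=1; A = [3,4,10,6,7,5,13]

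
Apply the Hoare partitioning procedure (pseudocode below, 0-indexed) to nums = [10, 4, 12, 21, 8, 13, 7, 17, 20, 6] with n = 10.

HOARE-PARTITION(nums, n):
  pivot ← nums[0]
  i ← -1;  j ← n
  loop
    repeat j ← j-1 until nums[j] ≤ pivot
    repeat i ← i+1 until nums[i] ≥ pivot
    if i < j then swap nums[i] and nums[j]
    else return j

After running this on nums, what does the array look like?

pivot=10
j stops at 9 (6), i stops at 0 (10); swap ⇒ [6, 4, 12, 21, 8, 13, 7, 17, 20, 10]
j stops at 6 (7), i stops at 2 (12); swap ⇒ [6, 4, 7, 21, 8, 13, 12, 17, 20, 10]
j stops at 4 (8), i stops at 3 (21); swap ⇒ [6, 4, 7, 8, 21, 13, 12, 17, 20, 10]
j stops at 3, i stops at 4; i≥j ⇒ return 3. nums=[6, 4, 7, 8, 21, 13, 12, 17, 20, 10]

[6, 4, 7, 8, 21, 13, 12, 17, 20, 10]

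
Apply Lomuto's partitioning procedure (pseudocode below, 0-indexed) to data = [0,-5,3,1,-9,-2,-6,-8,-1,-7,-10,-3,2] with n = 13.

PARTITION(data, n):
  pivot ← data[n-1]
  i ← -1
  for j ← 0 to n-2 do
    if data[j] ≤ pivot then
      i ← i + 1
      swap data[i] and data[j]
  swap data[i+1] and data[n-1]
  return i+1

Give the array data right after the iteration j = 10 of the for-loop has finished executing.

pivot=2, i=-1
j=0: 0≤2, i=0, swap(0,0) ⇒ [0,-5,3,1,-9,-2,-6,-8,-1,-7,-10,-3,2]
j=1: -5≤2, i=1, swap(1,1) ⇒ [0,-5,3,1,-9,-2,-6,-8,-1,-7,-10,-3,2]
j=2: 3>2, skip
j=3: 1≤2, i=2, swap(2,3) ⇒ [0,-5,1,3,-9,-2,-6,-8,-1,-7,-10,-3,2]
j=4: -9≤2, i=3, swap(3,4) ⇒ [0,-5,1,-9,3,-2,-6,-8,-1,-7,-10,-3,2]
j=5: -2≤2, i=4, swap(4,5) ⇒ [0,-5,1,-9,-2,3,-6,-8,-1,-7,-10,-3,2]
j=6: -6≤2, i=5, swap(5,6) ⇒ [0,-5,1,-9,-2,-6,3,-8,-1,-7,-10,-3,2]
j=7: -8≤2, i=6, swap(6,7) ⇒ [0,-5,1,-9,-2,-6,-8,3,-1,-7,-10,-3,2]
j=8: -1≤2, i=7, swap(7,8) ⇒ [0,-5,1,-9,-2,-6,-8,-1,3,-7,-10,-3,2]
j=9: -7≤2, i=8, swap(8,9) ⇒ [0,-5,1,-9,-2,-6,-8,-1,-7,3,-10,-3,2]
j=10: -10≤2, i=9, swap(9,10) ⇒ [0,-5,1,-9,-2,-6,-8,-1,-7,-10,3,-3,2]
(after j=10) data = [0,-5,1,-9,-2,-6,-8,-1,-7,-10,3,-3,2]

[0,-5,1,-9,-2,-6,-8,-1,-7,-10,3,-3,2]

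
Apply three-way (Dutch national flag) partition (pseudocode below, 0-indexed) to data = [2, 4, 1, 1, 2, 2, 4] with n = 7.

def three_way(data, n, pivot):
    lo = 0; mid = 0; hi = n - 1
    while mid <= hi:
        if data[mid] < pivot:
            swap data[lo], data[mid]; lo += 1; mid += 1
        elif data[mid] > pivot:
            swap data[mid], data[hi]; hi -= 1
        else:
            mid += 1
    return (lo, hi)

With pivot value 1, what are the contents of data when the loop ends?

lo=0 mid=0 hi=6
2>1: swap(0,6), hi=5 ⇒ [4, 4, 1, 1, 2, 2, 2]
4>1: swap(0,5), hi=4 ⇒ [2, 4, 1, 1, 2, 4, 2]
2>1: swap(0,4), hi=3 ⇒ [2, 4, 1, 1, 2, 4, 2]
2>1: swap(0,3), hi=2 ⇒ [1, 4, 1, 2, 2, 4, 2]
1=1: mid=1
4>1: swap(1,2), hi=1 ⇒ [1, 1, 4, 2, 2, 4, 2]
1=1: mid=2
done. lo=0 hi=1; data=[1, 1, 4, 2, 2, 4, 2]

[1, 1, 4, 2, 2, 4, 2]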